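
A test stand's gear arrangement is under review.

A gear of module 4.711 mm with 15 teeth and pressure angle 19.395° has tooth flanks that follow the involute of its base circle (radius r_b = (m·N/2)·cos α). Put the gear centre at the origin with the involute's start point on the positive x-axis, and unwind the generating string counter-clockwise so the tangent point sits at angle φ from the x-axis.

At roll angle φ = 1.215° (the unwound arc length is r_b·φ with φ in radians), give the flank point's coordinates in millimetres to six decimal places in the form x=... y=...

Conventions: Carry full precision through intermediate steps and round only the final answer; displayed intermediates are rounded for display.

x=33.334931 y=0.000106

topology: single-mesh involute geometry — m = 4.711, N = 15
pitch radius r_p = m·N/2 = 4.711·15/2 = 35.332500
base radius r_b = r_p·cos α = 35.332500·cos 19.395° = 33.327439
roll angle φ = 1.215° = 0.02120575 rad
x = r_b·(cos φ + φ·sin φ) = 33.334931
y = r_b·(sin φ − φ·cos φ) = 0.000106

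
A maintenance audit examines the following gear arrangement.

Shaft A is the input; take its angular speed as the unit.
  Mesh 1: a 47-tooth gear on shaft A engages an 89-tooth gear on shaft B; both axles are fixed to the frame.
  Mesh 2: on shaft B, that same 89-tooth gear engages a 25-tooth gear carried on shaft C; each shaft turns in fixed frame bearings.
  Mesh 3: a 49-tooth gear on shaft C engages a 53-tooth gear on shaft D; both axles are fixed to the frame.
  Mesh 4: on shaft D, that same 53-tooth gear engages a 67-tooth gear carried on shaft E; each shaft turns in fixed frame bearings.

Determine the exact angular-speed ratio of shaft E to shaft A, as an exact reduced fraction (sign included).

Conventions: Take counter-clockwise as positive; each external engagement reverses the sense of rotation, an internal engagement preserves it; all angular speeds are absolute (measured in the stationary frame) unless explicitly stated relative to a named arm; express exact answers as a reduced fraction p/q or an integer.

2303/1675

class = fixed-axis compound train [4 meshes; 4 ratios multiply, 4 sense flips]
mesh 1 [47T→89T]: running ratio 47/89, sense −
mesh 2 [89T→25T]: running ratio 47/25, sense +
mesh 3 [49T→53T]: running ratio 2303/1325, sense −
mesh 4 [53T→67T]: running ratio 2303/1675, sense +
ω_out/ω_in = 2303/1675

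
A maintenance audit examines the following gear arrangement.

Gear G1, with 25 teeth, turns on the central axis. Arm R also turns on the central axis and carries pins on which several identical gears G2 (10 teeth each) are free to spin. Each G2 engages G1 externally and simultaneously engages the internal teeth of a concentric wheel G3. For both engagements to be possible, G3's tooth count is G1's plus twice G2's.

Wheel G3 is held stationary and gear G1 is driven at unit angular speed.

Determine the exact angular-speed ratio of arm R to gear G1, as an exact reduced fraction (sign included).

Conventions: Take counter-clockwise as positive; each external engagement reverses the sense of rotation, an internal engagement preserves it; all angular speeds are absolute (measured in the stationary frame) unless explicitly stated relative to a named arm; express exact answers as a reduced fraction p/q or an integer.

recognized (axles ride arm R): planetary set, 25/10/45 teeth
ring teeth: 25 + 2·10 = 45
25(ω_sun−ω_arm) = −45(ω_ring−ω_arm),  ω_ring = 0, ω_sun = 1
25(1−ω_arm) = −45(0−ω_arm)  ⇒  70·ω_arm = 25  ⇒  ω_arm = 5/14
ω_out/ω_in = 5/14

5/14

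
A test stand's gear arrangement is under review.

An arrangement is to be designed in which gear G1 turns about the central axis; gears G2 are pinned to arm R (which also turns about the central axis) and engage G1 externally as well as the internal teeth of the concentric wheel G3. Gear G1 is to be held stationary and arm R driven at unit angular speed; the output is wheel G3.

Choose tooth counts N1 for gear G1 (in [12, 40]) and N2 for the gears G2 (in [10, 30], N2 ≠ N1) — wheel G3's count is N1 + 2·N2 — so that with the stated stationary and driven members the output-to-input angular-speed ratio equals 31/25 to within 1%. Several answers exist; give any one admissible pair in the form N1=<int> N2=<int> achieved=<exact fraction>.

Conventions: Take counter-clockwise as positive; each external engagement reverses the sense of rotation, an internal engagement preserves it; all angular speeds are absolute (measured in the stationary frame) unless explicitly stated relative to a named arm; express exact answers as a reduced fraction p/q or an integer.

N1=12 N2=19 achieved=31/25

planetary set to be sized for 31/25 (Willis relation)
Willis with ω_sun = 0: ω_ring/ω_arm = (N1+N3)/N3; set equal to 31/25  ⇒  N3/N1 = 1/(31/25 − 1) = 25/6
N3 = N1 + 2·N2  ⇒  N2/N1 = (N3/N1 − 1)/2 = (25/6 − 1)/2 = 19/12
smallest multiple with N1 ≥ 12 and N2 ≥ 10: k = 1  ⇒  N1 = 1·12 = 12, N2 = 1·19 = 19 (N1 ≤ 40, N2 ≤ 30, N2 ≠ N1 ✓), N3 = 12 + 2·19 = 50
check: (N1+N3)/N3 with N1 = 12, N3 = 50 gives 31/25; |achieved − target| = 0 ≤ 31/2500 ✓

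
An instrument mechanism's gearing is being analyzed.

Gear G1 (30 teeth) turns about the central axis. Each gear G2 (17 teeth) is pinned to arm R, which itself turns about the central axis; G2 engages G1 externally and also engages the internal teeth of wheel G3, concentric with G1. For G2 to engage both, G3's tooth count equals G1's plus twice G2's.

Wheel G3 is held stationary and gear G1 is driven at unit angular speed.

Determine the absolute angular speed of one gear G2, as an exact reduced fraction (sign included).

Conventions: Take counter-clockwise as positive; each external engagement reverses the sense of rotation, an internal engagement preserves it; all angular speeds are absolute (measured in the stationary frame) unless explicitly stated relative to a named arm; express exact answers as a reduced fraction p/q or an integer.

-15/17

topology: planetary set — G1 30T / G2 17T / G3 64T, arm = carrier (Willis)
ring teeth: 30 + 2·17 = 64
30(ω_sun−ω_arm) = −64(ω_ring−ω_arm),  ω_ring = 0, ω_sun = 1
30(1−ω_arm) = −64(0−ω_arm)  ⇒  94·ω_arm = 30  ⇒  ω_arm = 15/47
sun–planet mesh: 30·(1−15/47) = −17·(ω_p−ω_arm)  ⇒  ω_p−ω_arm = -960/799
ω_p = 15/47 − 960/799 = -15/17
exact speed ratio = -15/17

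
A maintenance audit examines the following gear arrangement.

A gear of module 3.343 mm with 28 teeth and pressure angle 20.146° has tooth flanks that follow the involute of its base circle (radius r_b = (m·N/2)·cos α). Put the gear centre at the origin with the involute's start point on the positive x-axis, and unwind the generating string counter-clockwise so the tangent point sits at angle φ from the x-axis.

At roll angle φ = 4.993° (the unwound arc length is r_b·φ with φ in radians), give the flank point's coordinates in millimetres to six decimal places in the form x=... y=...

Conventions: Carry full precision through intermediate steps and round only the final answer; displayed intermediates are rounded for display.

topology: single-mesh involute geometry — m = 3.343, N = 28
pitch radius r_p = m·N/2 = 3.343·28/2 = 46.802000
base radius r_b = r_p·cos α = 46.802000·cos 20.146° = 43.938562
roll angle φ = 4.993° = 0.08714429 rad
x = r_b·(cos φ + φ·sin φ) = 44.105083
y = r_b·(sin φ − φ·cos φ) = 0.009685

x=44.105083 y=0.009685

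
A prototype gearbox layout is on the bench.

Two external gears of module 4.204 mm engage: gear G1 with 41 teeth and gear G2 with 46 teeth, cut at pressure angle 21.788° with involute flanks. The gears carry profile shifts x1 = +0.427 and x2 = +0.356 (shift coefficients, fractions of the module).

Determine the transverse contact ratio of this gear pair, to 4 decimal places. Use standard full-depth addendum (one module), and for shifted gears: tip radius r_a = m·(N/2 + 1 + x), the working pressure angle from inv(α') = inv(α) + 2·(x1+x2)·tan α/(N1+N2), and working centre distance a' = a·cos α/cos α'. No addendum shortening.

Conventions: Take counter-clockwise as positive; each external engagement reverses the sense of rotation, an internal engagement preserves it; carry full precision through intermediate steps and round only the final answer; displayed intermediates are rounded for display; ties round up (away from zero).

recognized (one external pair, fixed centres): single-mesh tooth geometry, m = 4.204, N1 = 41, N2 = 46
base radii: r_b1 = 80.025467, r_b2 = 89.784670
tip radii: r_a1 = 92.181108, r_a2 = 102.392624
inv(α') = inv(21.788°) + 2·(+0.427+0.356)·tan α/(41+46) = 0.02665132  ⇒  α' = 24.08683°
a' = a·cos α / cos α' = 182.8740·cos 21.788°/cos 24.08683° = 186.006060
action lengths: √(r_a1²−r_b1²) = 45.752391, √(r_a2²−r_b2²) = 49.223596
base pitch p_b = π·m·cos α = 12.263777
CR = (45.752391 + 49.223596 − 186.006060·sin 24.08683°)/12.263777 = 1.554421
contact ratio ≈ 1.5544

1.5544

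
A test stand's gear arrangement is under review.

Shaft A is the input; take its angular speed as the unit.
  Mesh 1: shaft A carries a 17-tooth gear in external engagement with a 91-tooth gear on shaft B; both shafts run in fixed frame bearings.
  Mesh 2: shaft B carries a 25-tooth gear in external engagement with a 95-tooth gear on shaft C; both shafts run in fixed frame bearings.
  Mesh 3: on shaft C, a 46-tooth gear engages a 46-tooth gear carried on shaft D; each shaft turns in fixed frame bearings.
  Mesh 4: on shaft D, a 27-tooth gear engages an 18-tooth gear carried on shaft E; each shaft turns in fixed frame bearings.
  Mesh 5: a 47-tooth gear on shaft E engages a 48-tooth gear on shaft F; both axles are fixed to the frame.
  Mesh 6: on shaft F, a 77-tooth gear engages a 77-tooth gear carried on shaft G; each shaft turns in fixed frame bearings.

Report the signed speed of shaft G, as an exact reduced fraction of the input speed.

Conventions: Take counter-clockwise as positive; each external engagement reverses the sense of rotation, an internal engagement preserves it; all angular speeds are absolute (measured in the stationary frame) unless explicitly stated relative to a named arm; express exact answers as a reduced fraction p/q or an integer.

3995/55328

6-mesh fixed-axis compound train (all bearings frame-fixed)
mesh 1 [17T→91T]: |ω|/ω_in = 1×17/91 = 17/91, sense flips to −
mesh 2 [25T→95T]: |ω|/ω_in = (17/91)×25/95 = 85/1729, sense flips to +
mesh 3 [46T→46T]: |ω|/ω_in = (85/1729)×46/46 = 85/1729, sense flips to −
mesh 4 [27T→18T]: |ω|/ω_in = (85/1729)×27/18 = 255/3458, sense flips to +
mesh 5 [47T→48T]: |ω|/ω_in = (255/3458)×47/48 = 3995/55328, sense flips to −
mesh 6 [77T→77T]: |ω|/ω_in = (3995/55328)×77/77 = 3995/55328, sense flips to +
signed output speed (× input speed) = 3995/55328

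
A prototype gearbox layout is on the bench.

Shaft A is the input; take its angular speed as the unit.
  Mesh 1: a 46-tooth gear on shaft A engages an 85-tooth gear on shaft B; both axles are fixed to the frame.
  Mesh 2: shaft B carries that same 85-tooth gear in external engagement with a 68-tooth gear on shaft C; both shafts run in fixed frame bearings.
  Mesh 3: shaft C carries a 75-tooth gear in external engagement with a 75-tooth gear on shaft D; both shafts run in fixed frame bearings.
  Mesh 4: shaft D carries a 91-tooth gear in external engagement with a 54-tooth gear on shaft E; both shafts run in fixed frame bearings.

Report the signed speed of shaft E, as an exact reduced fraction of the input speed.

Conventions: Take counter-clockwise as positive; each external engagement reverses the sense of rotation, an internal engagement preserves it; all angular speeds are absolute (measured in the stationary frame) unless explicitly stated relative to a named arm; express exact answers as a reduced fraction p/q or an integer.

2093/1836

4-mesh fixed-axis compound train (all bearings frame-fixed)
mesh 1 [46T→85T]: |ω|/ω_in = 1×46/85 = 46/85, sense flips to −
mesh 2 [85T→68T]: |ω|/ω_in = (46/85)×85/68 = 23/34, sense flips to +
mesh 3 [75T→75T]: |ω|/ω_in = (23/34)×75/75 = 23/34, sense flips to −
mesh 4 [91T→54T]: |ω|/ω_in = (23/34)×91/54 = 2093/1836, sense flips to +
signed output speed (× input speed) = 2093/1836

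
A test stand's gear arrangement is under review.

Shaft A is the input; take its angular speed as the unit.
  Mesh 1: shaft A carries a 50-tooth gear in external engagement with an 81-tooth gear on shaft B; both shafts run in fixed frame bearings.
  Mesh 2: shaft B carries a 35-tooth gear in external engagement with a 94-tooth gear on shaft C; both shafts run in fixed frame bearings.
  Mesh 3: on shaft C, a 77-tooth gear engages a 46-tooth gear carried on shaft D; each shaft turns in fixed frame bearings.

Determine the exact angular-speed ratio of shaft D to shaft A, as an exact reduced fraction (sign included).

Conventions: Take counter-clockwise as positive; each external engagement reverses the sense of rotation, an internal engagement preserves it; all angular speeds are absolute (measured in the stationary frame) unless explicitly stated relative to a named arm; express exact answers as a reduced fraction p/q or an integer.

class = fixed-axis compound train [3 meshes; 3 ratios multiply, 3 sense flips]
mesh 1 [50T→81T]: running ratio 50/81, sense −
mesh 2 [35T→94T]: running ratio 875/3807, sense +
mesh 3 [77T→46T]: running ratio 67375/175122, sense −
ω_out/ω_in = -67375/175122

-67375/175122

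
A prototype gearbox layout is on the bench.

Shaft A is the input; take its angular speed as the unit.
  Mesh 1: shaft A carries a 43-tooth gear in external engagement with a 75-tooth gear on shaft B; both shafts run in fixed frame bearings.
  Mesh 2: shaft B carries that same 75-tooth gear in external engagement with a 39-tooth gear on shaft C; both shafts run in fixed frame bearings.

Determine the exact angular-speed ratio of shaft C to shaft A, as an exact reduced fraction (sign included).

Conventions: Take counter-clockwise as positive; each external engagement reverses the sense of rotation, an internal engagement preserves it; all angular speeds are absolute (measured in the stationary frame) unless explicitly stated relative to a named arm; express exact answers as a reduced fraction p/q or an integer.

43/39

class = fixed-axis compound train [2 meshes; 2 ratios multiply, 2 sense flips]
mesh 1 [43T→75T]: running ratio 43/75, sense −
mesh 2 [75T→39T]: running ratio 43/39, sense +
ω_out/ω_in = 43/39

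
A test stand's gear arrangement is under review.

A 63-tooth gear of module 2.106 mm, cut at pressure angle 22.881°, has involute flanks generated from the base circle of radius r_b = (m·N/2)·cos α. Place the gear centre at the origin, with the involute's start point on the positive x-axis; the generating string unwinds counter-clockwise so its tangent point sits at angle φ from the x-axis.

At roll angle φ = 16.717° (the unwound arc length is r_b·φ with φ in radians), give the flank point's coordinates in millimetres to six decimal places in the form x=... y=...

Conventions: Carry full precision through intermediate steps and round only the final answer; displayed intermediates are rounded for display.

topology: single-mesh involute geometry — m = 2.106, N = 63
pitch radius r_p = m·N/2 = 2.106·63/2 = 66.339000
base radius r_b = r_p·cos α = 66.339000·cos 22.881° = 61.119076
roll angle φ = 16.717° = 0.29176669 rad
x = r_b·(cos φ + φ·sin φ) = 63.665439
y = r_b·(sin φ − φ·cos φ) = 0.501720

x=63.665439 y=0.501720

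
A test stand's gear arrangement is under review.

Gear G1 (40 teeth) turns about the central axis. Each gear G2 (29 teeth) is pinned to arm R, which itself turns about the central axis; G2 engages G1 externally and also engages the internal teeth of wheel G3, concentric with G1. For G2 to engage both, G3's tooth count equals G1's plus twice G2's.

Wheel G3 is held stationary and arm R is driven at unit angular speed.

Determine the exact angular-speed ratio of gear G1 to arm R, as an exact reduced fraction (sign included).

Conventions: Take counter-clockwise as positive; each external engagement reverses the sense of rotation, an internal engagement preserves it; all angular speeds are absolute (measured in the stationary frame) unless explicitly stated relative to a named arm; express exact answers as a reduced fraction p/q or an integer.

planetary set (40T centre, 29T on arm, 98T internal) — Willis relation
ring teeth: 40 + 2·29 = 98
40(ω_sun−ω_arm) = −98(ω_ring−ω_arm),  ω_ring = 0, ω_arm = 1
ω_sun = 1 − (98/40)(0−1) = 69/20
ω_out/ω_in = 69/20

69/20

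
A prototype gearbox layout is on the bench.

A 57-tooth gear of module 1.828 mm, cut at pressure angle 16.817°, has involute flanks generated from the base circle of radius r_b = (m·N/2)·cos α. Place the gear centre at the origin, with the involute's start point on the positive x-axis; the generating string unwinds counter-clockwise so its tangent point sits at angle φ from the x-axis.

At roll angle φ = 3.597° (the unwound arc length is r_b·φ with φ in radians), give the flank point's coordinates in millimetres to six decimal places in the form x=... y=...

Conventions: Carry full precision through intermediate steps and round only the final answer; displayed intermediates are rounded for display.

x=49.968140 y=0.004111

topology: single-mesh involute geometry — m = 1.828, N = 57
pitch radius r_p = m·N/2 = 1.828·57/2 = 52.098000
base radius r_b = r_p·cos α = 52.098000·cos 16.817° = 49.869961
roll angle φ = 3.597° = 0.06277949 rad
x = r_b·(cos φ + φ·sin φ) = 49.968140
y = r_b·(sin φ − φ·cos φ) = 0.004111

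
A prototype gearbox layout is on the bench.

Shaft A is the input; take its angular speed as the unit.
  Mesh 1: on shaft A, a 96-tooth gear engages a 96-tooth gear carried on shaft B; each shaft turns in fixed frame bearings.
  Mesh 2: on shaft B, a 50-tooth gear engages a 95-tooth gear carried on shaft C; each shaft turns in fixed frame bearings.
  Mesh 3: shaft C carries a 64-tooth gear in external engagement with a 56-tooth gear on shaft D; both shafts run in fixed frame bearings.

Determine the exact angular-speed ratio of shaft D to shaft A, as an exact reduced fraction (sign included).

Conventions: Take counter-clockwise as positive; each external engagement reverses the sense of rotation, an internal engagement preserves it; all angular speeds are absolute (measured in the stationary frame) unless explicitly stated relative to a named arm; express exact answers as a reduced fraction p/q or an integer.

-80/133

class = fixed-axis compound train [3 meshes; 3 ratios multiply, 3 sense flips]
mesh 1 [96T→96T]: running ratio 1, sense −
mesh 2 [50T→95T]: running ratio 10/19, sense +
mesh 3 [64T→56T]: running ratio 80/133, sense −
ω_out/ω_in = -80/133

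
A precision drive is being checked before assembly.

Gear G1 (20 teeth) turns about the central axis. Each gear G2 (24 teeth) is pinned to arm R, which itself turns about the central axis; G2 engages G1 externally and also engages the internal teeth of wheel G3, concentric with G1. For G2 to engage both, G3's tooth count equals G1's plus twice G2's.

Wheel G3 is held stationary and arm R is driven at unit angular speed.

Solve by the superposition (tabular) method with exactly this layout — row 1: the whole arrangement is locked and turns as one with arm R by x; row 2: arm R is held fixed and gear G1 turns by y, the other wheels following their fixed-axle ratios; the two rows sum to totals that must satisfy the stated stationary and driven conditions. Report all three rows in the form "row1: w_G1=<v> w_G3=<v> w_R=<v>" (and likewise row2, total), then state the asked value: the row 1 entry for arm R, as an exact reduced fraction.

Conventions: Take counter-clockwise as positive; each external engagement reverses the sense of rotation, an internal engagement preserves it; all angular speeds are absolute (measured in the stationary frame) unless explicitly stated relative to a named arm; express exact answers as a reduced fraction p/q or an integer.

row1: w_G1=1 w_G3=1 w_R=1
row2: w_G1=17/5 w_G3=-1 w_R=0
total: w_G1=22/5 w_G3=0 w_R=1
asked value: 1

class = planetary set [G3 = 20+2·24 = 68; Willis about the carrier]
superposition row 1 [locked train]: every member turns x
row 2: sun turns y, ring = −(20/68)·y, arm 0
boundary: total ω_ring = x − (20/68)·y = 0 and total ω_arm = x = 1  ⇒  y = 17/5, x = 1
row 2 ring = −(20/68)·17/5 = -1
totals (row 1 + row 2): sun 1 + 17/5 = 22/5, ring 1 + (-1) = 0, arm 1 + 0 = 1
asked cell (row1, arm) = 1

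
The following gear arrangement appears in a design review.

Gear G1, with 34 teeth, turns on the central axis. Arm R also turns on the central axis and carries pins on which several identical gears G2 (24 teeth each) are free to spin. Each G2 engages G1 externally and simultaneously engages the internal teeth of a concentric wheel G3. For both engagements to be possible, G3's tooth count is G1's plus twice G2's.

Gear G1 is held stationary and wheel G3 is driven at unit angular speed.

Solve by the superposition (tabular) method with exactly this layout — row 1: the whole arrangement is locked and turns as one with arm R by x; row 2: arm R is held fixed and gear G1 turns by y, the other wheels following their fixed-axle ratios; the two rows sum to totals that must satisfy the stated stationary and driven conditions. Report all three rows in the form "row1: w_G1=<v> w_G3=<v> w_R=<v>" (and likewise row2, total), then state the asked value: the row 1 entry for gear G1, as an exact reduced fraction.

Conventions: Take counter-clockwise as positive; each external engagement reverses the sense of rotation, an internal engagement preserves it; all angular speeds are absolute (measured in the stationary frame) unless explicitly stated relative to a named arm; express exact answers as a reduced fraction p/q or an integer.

class = planetary set [G3 = 34+2·24 = 82; Willis about the carrier]
row 1: whole set turns with the arm by x
superposition row 2 [arm held]: sun y, ring −(34/82)·y, arm 0
boundary: total ω_sun = x + y = 0 and total ω_ring = x − (34/82)·y = 1  ⇒  y = -41/58, x = 41/58
row 2 ring = −(34/82)·(-41/58) = 17/58
totals (row 1 + row 2): sun 41/58 + (-41/58) = 0, ring 41/58 + 17/58 = 1, arm 41/58 + 0 = 41/58
asked cell (row1, sun) = 41/58

row1: w_G1=41/58 w_G3=41/58 w_R=41/58
row2: w_G1=-41/58 w_G3=17/58 w_R=0
total: w_G1=0 w_G3=1 w_R=41/58
asked value: 41/58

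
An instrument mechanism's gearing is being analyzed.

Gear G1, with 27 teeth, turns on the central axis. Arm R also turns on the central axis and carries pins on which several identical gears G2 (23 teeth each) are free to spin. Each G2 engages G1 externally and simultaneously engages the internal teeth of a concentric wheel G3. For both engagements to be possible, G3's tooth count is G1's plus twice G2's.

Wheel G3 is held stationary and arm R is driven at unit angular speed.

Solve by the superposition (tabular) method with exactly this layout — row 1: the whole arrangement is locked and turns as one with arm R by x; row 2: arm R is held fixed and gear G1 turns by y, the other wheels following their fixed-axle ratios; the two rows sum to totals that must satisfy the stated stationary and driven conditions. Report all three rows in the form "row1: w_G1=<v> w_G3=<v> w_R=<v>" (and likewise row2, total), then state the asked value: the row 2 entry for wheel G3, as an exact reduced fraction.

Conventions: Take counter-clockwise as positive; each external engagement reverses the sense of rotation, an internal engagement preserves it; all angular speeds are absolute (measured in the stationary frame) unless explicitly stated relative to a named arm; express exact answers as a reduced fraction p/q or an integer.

row1: w_G1=1 w_G3=1 w_R=1
row2: w_G1=73/27 w_G3=-1 w_R=0
total: w_G1=100/27 w_G3=0 w_R=1
asked value: -1

recognized (axles ride arm R): planetary set, 27/23/73 teeth
row 1 (train locked, turned with arm): all members turn x
row 2: sun turns y, ring = −(27/73)·y, arm 0
boundary: total ω_ring = x − (27/73)·y = 0 and total ω_arm = x = 1  ⇒  y = 73/27, x = 1
row 2 ring = −(27/73)·73/27 = -1
totals (row 1 + row 2): sun 1 + 73/27 = 100/27, ring 1 + (-1) = 0, arm 1 + 0 = 1
asked cell (row2, ring) = -1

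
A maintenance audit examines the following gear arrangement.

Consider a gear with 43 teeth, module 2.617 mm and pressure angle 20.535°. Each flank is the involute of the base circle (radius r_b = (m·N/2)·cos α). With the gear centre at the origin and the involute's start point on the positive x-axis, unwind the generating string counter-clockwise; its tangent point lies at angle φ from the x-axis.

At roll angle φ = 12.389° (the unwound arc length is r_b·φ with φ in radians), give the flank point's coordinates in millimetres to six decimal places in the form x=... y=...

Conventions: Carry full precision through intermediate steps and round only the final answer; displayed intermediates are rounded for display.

x=53.907687 y=0.176733

recognized (one wheel, involute flank): single-mesh tooth geometry, m = 2.617, N = 43
pitch radius r_p = m·N/2 = 2.617·43/2 = 56.265500
base radius r_b = r_p·cos α = 56.265500·cos 20.535° = 52.690282
roll angle φ = 12.389° = 0.21622884 rad
x = r_b·(cos φ + φ·sin φ) = 53.907687
y = r_b·(sin φ − φ·cos φ) = 0.176733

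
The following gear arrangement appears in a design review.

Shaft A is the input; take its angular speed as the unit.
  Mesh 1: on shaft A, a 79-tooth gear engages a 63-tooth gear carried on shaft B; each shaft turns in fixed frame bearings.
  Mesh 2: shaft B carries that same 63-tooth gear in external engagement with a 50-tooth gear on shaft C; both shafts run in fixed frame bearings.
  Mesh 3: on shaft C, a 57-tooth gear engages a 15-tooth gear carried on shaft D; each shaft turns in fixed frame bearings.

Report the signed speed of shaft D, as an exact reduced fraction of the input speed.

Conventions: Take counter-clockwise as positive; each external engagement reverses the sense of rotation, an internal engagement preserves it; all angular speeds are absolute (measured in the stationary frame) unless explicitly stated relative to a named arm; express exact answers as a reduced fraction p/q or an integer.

3-mesh fixed-axis compound train (all bearings frame-fixed)
mesh 1 [79T→63T]: |ω|/ω_in = 1×79/63 = 79/63, sense flips to −
mesh 2 [63T→50T]: |ω|/ω_in = (79/63)×63/50 = 79/50, sense flips to +
mesh 3 [57T→15T]: |ω|/ω_in = (79/50)×57/15 = 1501/250, sense flips to −
signed output speed (× input speed) = -1501/250

-1501/250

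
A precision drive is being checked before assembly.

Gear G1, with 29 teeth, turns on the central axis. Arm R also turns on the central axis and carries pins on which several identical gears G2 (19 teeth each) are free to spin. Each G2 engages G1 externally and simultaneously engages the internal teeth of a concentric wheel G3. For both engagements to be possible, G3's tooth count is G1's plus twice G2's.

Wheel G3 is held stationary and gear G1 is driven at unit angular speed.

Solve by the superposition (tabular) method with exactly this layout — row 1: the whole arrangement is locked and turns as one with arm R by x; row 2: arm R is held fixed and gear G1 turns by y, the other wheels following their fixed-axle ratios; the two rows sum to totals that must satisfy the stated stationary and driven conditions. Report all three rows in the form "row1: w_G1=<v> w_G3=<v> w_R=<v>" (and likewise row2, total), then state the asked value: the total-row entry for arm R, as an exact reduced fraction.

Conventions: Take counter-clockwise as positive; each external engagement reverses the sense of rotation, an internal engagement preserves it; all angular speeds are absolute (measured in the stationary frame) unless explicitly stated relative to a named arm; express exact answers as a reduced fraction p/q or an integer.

recognized (axles ride arm R): planetary set, 29/19/67 teeth
row 1 (train locked, turned with arm): all members turn x
row 2 — arm fixed, fixed-axis ratios: sun y, ring −(29/67)·y, arm 0
boundary: total ω_ring = x − (29/67)·y = 0 and total ω_sun = x + y = 1  ⇒  y = 67/96, x = 29/96
row 2 ring = −(29/67)·67/96 = -29/96
totals (row 1 + row 2): sun 29/96 + 67/96 = 1, ring 29/96 + (-29/96) = 0, arm 29/96 + 0 = 29/96
asked cell (total, arm) = 29/96

row1: w_G1=29/96 w_G3=29/96 w_R=29/96
row2: w_G1=67/96 w_G3=-29/96 w_R=0
total: w_G1=1 w_G3=0 w_R=29/96
asked value: 29/96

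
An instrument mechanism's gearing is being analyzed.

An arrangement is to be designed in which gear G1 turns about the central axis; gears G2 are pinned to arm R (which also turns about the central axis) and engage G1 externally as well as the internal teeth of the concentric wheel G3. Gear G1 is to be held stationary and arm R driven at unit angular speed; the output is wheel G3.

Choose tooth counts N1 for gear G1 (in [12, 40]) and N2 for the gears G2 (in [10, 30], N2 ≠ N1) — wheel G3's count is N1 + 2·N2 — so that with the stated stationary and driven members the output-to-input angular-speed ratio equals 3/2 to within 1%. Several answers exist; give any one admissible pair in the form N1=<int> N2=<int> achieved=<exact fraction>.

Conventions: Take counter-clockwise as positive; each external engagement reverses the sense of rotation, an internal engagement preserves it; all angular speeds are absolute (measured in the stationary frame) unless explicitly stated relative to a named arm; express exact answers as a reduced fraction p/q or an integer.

N1=20 N2=10 achieved=3/2

design class (target 3/2): planetary set
Willis with ω_sun = 0: ω_ring/ω_arm = (N1+N3)/N3; set equal to 3/2  ⇒  N3/N1 = 1/(3/2 − 1) = 2
N3 = N1 + 2·N2  ⇒  N2/N1 = (N3/N1 − 1)/2 = (2 − 1)/2 = 1/2
smallest multiple with N1 ≥ 12 and N2 ≥ 10: k = 10  ⇒  N1 = 10·2 = 20, N2 = 10·1 = 10 (N1 ≤ 40, N2 ≤ 30, N2 ≠ N1 ✓), N3 = 20 + 2·10 = 40
check: (N1+N3)/N3 with N1 = 20, N3 = 40 gives 3/2; |achieved − target| = 0 ≤ 3/200 ✓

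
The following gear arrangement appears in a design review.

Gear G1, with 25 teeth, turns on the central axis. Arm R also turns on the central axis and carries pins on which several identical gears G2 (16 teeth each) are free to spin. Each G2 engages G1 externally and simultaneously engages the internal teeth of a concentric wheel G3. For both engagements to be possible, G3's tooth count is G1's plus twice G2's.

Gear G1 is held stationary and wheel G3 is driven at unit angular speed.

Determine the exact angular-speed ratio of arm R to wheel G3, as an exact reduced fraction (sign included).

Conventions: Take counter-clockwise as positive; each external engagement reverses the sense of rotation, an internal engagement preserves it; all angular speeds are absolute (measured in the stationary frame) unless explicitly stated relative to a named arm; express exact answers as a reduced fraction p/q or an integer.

planetary set (25T centre, 16T on arm, 57T internal) — Willis relation
ring teeth: 25 + 2·16 = 57
25(ω_sun−ω_arm) = −57(ω_ring−ω_arm),  ω_sun = 0, ω_ring = 1
25(0−ω_arm) = −57(1−ω_arm)  ⇒  82·ω_arm = 57  ⇒  ω_arm = 57/82
ω_out/ω_in = 57/82

57/82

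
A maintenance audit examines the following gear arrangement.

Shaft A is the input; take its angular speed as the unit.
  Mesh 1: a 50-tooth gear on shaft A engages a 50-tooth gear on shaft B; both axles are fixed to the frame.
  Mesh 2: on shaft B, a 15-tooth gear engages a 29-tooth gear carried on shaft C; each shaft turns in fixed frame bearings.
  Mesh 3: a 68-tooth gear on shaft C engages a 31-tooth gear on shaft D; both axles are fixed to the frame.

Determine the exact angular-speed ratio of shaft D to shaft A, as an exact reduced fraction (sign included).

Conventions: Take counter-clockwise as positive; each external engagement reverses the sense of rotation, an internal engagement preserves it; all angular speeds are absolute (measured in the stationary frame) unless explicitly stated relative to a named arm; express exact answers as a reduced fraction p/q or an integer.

class = fixed-axis compound train [3 meshes; 3 ratios multiply, 3 sense flips]
mesh 1 [50T→50T]: running ratio 1, sense −
mesh 2 [15T→29T]: running ratio 15/29, sense +
mesh 3 [68T→31T]: running ratio 1020/899, sense −
ω_out/ω_in = -1020/899

-1020/899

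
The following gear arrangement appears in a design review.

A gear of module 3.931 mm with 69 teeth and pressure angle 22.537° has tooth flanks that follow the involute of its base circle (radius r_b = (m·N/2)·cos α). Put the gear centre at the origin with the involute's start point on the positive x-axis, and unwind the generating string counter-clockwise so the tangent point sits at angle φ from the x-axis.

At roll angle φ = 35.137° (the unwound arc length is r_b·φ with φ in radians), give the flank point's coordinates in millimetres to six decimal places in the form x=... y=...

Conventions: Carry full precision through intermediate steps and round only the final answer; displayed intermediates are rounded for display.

x=146.648333 y=9.272658

class = single-mesh tooth geometry [base-circle involute, m = 3.931, 69T]
pitch radius r_p = m·N/2 = 3.931·69/2 = 135.619500
base radius r_b = r_p·cos α = 135.619500·cos 22.537° = 125.262539
roll angle φ = 35.137° = 0.61325634 rad
x = r_b·(cos φ + φ·sin φ) = 146.648333
y = r_b·(sin φ − φ·cos φ) = 9.272658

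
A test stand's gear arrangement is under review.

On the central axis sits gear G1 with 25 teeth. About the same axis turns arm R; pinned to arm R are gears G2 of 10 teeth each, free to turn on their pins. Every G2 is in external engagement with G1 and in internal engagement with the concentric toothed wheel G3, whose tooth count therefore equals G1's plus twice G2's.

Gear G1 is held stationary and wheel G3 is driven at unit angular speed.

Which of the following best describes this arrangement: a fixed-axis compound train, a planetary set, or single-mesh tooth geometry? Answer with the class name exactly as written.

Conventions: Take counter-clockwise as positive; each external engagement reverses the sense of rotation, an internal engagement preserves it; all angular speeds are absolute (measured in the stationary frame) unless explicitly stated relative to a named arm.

recognized (axles ride arm R): planetary set, 25/10/45 teeth
classification: planetary set

planetary set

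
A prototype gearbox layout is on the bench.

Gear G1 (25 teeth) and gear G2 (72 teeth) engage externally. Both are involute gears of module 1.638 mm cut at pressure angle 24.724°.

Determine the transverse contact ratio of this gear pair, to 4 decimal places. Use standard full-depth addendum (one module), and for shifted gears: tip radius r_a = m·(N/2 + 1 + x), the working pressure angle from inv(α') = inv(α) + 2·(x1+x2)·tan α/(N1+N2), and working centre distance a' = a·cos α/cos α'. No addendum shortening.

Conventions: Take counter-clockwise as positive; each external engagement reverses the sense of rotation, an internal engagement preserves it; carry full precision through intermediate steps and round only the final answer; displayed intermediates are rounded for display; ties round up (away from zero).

recognized (one external pair, fixed centres): single-mesh tooth geometry, m = 1.638, N1 = 25, N2 = 72
base radii: r_b1 = 18.598119, r_b2 = 53.562584
tip radii: r_a1 = 22.113000, r_a2 = 60.606000
no profile shift: α' = α, a' = a
action lengths: √(r_a1²−r_b1²) = 11.962221, √(r_a2²−r_b2²) = 28.357306
base pitch p_b = π·m·cos α = 4.674217
CR = (11.962221 + 28.357306 − 79.443000·sin 24.72400°)/4.674217 = 1.517406
contact ratio ≈ 1.5174

1.5174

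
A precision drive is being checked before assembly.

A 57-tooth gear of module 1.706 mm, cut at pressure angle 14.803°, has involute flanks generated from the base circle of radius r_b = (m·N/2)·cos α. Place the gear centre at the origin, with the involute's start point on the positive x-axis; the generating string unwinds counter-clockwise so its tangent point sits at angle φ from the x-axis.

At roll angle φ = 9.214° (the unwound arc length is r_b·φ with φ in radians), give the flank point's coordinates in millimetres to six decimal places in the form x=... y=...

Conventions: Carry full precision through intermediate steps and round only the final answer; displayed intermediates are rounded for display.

x=47.611181 y=0.064998

class = single-mesh tooth geometry [base-circle involute, m = 1.706, 57T]
pitch radius r_p = m·N/2 = 1.706·57/2 = 48.621000
base radius r_b = r_p·cos α = 48.621000·cos 14.803° = 47.007270
roll angle φ = 9.214° = 0.16081464 rad
x = r_b·(cos φ + φ·sin φ) = 47.611181
y = r_b·(sin φ − φ·cos φ) = 0.064998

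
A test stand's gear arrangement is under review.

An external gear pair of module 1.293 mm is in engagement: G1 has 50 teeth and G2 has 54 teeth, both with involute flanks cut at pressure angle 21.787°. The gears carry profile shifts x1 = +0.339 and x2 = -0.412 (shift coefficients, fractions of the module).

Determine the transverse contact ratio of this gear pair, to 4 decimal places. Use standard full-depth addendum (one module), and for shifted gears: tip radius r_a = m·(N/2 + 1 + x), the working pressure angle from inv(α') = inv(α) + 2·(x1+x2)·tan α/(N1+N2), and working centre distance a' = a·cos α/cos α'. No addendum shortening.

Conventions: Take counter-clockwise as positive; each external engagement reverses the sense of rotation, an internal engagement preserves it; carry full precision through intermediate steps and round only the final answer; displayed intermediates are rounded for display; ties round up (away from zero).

1.6638

single-mesh involute tooth geometry (50T engaging 54T at module 1.293)
base radii: r_b1 = 30.016027, r_b2 = 32.417309
tip radii: r_a1 = 34.056327, r_a2 = 35.671284
inv(α') = inv(21.787°) + 2·(+0.339-0.412)·tan α/(50+54) = 0.01889228  ⇒  α' = 21.58368°
a' = a·cos α / cos α' = 67.2360·cos 21.787°/cos 21.58368° = 67.141191
action lengths: √(r_a1²−r_b1²) = 16.089485, √(r_a2²−r_b2²) = 14.884843
base pitch p_b = π·m·cos α = 3.771925
CR = (16.089485 + 14.884843 − 67.141191·sin 21.58368°)/3.771925 = 1.663815
contact ratio ≈ 1.6638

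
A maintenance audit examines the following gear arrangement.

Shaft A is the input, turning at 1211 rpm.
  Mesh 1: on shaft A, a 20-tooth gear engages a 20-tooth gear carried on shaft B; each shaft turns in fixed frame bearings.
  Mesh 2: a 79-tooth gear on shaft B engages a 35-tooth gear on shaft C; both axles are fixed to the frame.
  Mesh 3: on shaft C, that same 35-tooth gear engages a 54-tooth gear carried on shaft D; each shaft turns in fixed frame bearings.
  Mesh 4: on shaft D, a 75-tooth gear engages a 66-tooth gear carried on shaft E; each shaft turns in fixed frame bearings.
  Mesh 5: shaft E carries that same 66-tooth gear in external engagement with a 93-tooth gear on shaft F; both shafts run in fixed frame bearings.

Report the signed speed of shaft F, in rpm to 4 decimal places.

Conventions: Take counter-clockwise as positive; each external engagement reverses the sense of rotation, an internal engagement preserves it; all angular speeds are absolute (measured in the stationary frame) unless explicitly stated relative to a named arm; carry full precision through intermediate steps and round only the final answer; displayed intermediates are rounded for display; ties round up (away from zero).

topology: fixed-axis compound train — 5 meshes, A→F
mesh 1 [20T→20T]: ω = 1211.0000×20/20 = 1211.0000 rpm, sense flips to −
mesh 2 [79T→35T]: ω = 1211.0000×79/35 = 2733.4000 rpm, sense flips to +
mesh 3 [35T→54T]: ω = 2733.4000×35/54 = 1771.6481 rpm, sense flips to −
mesh 4 [75T→66T]: ω = 1771.6481×75/66 = 2013.2365 rpm, sense flips to +
mesh 5 [66T→93T]: ω = 2013.2365×66/93 = 1428.7485 rpm, sense flips to −
signed output speed = -1428.7485 rpm

-1428.7485 rpm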